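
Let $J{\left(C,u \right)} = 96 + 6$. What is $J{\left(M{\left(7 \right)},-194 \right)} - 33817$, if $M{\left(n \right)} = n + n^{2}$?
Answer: $-33715$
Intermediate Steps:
$J{\left(C,u \right)} = 102$
$J{\left(M{\left(7 \right)},-194 \right)} - 33817 = 102 - 33817 = -33715$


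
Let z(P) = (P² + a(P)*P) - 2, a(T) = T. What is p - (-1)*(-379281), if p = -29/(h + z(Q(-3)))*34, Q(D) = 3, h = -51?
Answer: -13273849/35 ≈ -3.7925e+5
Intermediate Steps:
z(P) = -2 + 2*P² (z(P) = (P² + P*P) - 2 = (P² + P²) - 2 = 2*P² - 2 = -2 + 2*P²)
p = 986/35 (p = -29/(-51 + (-2 + 2*3²))*34 = -29/(-51 + (-2 + 2*9))*34 = -29/(-51 + (-2 + 18))*34 = -29/(-51 + 16)*34 = -29/(-35)*34 = -29*(-1/35)*34 = (29/35)*34 = 986/35 ≈ 28.171)
p - (-1)*(-379281) = 986/35 - (-1)*(-379281) = 986/35 - 1*379281 = 986/35 - 379281 = -13273849/35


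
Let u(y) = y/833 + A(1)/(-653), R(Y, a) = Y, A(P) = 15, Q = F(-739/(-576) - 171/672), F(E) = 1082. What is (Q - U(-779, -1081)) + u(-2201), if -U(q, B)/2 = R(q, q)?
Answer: -260369472/543949 ≈ -478.67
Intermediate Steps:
Q = 1082
U(q, B) = -2*q
u(y) = -15/653 + y/833 (u(y) = y/833 + 15/(-653) = y*(1/833) + 15*(-1/653) = y/833 - 15/653 = -15/653 + y/833)
(Q - U(-779, -1081)) + u(-2201) = (1082 - (-2)*(-779)) + (-15/653 + (1/833)*(-2201)) = (1082 - 1*1558) + (-15/653 - 2201/833) = (1082 - 1558) - 1449748/543949 = -476 - 1449748/543949 = -260369472/543949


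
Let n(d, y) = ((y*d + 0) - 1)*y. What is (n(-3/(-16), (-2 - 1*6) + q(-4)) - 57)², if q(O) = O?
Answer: 324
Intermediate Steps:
n(d, y) = y*(-1 + d*y) (n(d, y) = ((d*y + 0) - 1)*y = (d*y - 1)*y = (-1 + d*y)*y = y*(-1 + d*y))
(n(-3/(-16), (-2 - 1*6) + q(-4)) - 57)² = (((-2 - 1*6) - 4)*(-1 + (-3/(-16))*((-2 - 1*6) - 4)) - 57)² = (((-2 - 6) - 4)*(-1 + (-3*(-1/16))*((-2 - 6) - 4)) - 57)² = ((-8 - 4)*(-1 + 3*(-8 - 4)/16) - 57)² = (-12*(-1 + (3/16)*(-12)) - 57)² = (-12*(-1 - 9/4) - 57)² = (-12*(-13/4) - 57)² = (39 - 57)² = (-18)² = 324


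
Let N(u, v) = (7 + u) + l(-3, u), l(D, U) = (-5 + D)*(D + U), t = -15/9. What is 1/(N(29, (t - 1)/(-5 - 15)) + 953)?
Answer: 1/781 ≈ 0.0012804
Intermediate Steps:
t = -5/3 (t = -15*1/9 = -5/3 ≈ -1.6667)
N(u, v) = 31 - 7*u (N(u, v) = (7 + u) + ((-3)**2 - 5*(-3) - 5*u - 3*u) = (7 + u) + (9 + 15 - 5*u - 3*u) = (7 + u) + (24 - 8*u) = 31 - 7*u)
1/(N(29, (t - 1)/(-5 - 15)) + 953) = 1/((31 - 7*29) + 953) = 1/((31 - 203) + 953) = 1/(-172 + 953) = 1/781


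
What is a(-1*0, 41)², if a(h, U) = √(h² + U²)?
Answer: 1681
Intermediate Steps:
a(h, U) = √(U² + h²)
a(-1*0, 41)² = (√(41² + (-1*0)²))² = (√(1681 + 0²))² = (√(1681 + 0))² = (√1681)² = 41² = 1681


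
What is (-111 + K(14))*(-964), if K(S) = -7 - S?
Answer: 127248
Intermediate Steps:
(-111 + K(14))*(-964) = (-111 + (-7 - 1*14))*(-964) = (-111 + (-7 - 14))*(-964) = (-111 - 21)*(-964) = -132*(-964) = 127248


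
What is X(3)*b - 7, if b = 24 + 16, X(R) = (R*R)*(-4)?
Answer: -1447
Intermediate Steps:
X(R) = -4*R² (X(R) = R²*(-4) = -4*R²)
b = 40
X(3)*b - 7 = -4*3²*40 - 7 = -4*9*40 - 7 = -36*40 - 7 = -1440 - 7 = -1447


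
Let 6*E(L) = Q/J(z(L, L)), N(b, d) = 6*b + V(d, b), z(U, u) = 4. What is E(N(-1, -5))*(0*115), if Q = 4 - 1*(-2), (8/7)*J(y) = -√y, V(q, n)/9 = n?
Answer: 0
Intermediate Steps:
V(q, n) = 9*n
J(y) = -7*√y/8 (J(y) = 7*(-√y)/8 = -7*√y/8)
Q = 6 (Q = 4 + 2 = 6)
N(b, d) = 15*b (N(b, d) = 6*b + 9*b = 15*b)
E(L) = -4/7 (E(L) = (6/((-7*√4/8)))/6 = (6/((-7/8*2)))/6 = (6/(-7/4))/6 = (6*(-4/7))/6 = (⅙)*(-24/7) = -4/7)
E(N(-1, -5))*(0*115) = -0*115 = -4/7*0 = 0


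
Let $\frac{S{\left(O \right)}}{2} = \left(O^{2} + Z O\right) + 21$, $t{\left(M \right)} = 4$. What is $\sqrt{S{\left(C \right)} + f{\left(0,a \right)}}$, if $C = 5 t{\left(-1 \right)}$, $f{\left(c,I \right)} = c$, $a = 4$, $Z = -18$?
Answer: $\sqrt{122} \approx 11.045$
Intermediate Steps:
$C = 20$ ($C = 5 \cdot 4 = 20$)
$S{\left(O \right)} = 42 - 36 O + 2 O^{2}$ ($S{\left(O \right)} = 2 \left(\left(O^{2} - 18 O\right) + 21\right) = 2 \left(21 + O^{2} - 18 O\right) = 42 - 36 O + 2 O^{2}$)
$\sqrt{S{\left(C \right)} + f{\left(0,a \right)}} = \sqrt{\left(42 - 720 + 2 \cdot 20^{2}\right) + 0} = \sqrt{\left(42 - 720 + 2 \cdot 400\right) + 0} = \sqrt{\left(42 - 720 + 800\right) + 0} = \sqrt{122 + 0} = \sqrt{122}$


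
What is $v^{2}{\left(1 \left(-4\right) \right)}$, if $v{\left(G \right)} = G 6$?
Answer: $576$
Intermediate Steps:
$v{\left(G \right)} = 6 G$
$v^{2}{\left(1 \left(-4\right) \right)} = \left(6 \cdot 1 \left(-4\right)\right)^{2} = \left(6 \left(-4\right)\right)^{2} = \left(-24\right)^{2} = 576$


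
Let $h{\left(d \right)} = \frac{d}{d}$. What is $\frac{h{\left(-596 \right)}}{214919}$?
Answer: $\frac{1}{214919} \approx 4.6529 \cdot 10^{-6}$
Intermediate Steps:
$h{\left(d \right)} = 1$
$\frac{h{\left(-596 \right)}}{214919} = 1 \cdot \frac{1}{214919} = \frac{1}{214919}$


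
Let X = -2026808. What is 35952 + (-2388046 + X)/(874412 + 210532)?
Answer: 6500248639/180824 ≈ 35948.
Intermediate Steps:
35952 + (-2388046 + X)/(874412 + 210532) = 35952 + (-2388046 - 2026808)/(874412 + 210532) = 35952 - 4414854/1084944 = 35952 - 4414854*1/1084944 = 35952 - 735809/180824 = 6500248639/180824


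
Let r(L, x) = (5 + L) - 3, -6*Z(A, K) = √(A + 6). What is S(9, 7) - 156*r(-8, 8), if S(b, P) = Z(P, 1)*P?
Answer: 936 - 7*√13/6 ≈ 931.79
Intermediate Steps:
Z(A, K) = -√(6 + A)/6 (Z(A, K) = -√(A + 6)/6 = -√(6 + A)/6)
r(L, x) = 2 + L
S(b, P) = -P*√(6 + P)/6 (S(b, P) = (-√(6 + P)/6)*P = -P*√(6 + P)/6)
S(9, 7) - 156*r(-8, 8) = -⅙*7*√(6 + 7) - 156*(2 - 8) = -⅙*7*√13 - 156*(-6) = -7*√13/6 + 936 = 936 - 7*√13/6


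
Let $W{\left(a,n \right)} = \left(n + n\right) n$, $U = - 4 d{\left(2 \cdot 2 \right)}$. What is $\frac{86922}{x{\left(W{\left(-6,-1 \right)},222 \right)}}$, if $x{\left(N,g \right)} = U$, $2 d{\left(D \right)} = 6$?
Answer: $- \frac{14487}{2} \approx -7243.5$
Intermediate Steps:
$d{\left(D \right)} = 3$ ($d{\left(D \right)} = \frac{1}{2} \cdot 6 = 3$)
$U = -12$ ($U = \left(-4\right) 3 = -12$)
$W{\left(a,n \right)} = 2 n^{2}$ ($W{\left(a,n \right)} = 2 n n = 2 n^{2}$)
$x{\left(N,g \right)} = -12$
$\frac{86922}{x{\left(W{\left(-6,-1 \right)},222 \right)}} = \frac{86922}{-12} = 86922 \left(- \frac{1}{12}\right) = - \frac{14487}{2}$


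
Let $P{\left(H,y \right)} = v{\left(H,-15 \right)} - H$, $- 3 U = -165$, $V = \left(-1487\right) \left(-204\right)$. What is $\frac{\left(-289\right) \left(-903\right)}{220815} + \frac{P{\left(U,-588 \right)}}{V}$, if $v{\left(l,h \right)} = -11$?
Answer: $\frac{628168601}{531617370} \approx 1.1816$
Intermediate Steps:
$V = 303348$
$U = 55$ ($U = \left(- \frac{1}{3}\right) \left(-165\right) = 55$)
$P{\left(H,y \right)} = -11 - H$
$\frac{\left(-289\right) \left(-903\right)}{220815} + \frac{P{\left(U,-588 \right)}}{V} = \frac{\left(-289\right) \left(-903\right)}{220815} + \frac{-11 - 55}{303348} = 260967 \cdot \frac{1}{220815} + \left(-11 - 55\right) \frac{1}{303348} = \frac{12427}{10515} - \frac{11}{50558} = \frac{628168601}{531617370}$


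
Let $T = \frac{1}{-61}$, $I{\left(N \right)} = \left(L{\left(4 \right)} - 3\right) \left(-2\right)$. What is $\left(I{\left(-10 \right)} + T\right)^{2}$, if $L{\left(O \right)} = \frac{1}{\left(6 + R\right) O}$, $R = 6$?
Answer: $\frac{75672601}{2143296} \approx 35.307$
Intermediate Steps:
$L{\left(O \right)} = \frac{1}{12 O}$ ($L{\left(O \right)} = \frac{1}{\left(6 + 6\right) O} = \frac{1}{12 O}$)
$I{\left(N \right)} = \frac{143}{24}$ ($I{\left(N \right)} = \left(\frac{1}{12 \cdot 4} - 3\right) \left(-2\right) = \left(\frac{1}{12} \cdot \frac{1}{4} - 3\right) \left(-2\right) = \left(\frac{1}{48} - 3\right) \left(-2\right) = \left(- \frac{143}{48}\right) \left(-2\right) = \frac{143}{24}$)
$T = - \frac{1}{61} \approx -0.016393$
$\left(I{\left(-10 \right)} + T\right)^{2} = \left(\frac{143}{24} - \frac{1}{61}\right)^{2} = \left(\frac{8699}{1464}\right)^{2} = \frac{75672601}{2143296}$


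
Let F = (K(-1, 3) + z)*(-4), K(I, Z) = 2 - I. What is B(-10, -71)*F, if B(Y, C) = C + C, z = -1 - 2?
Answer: 0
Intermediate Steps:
z = -3
B(Y, C) = 2*C
F = 0 (F = ((2 - 1*(-1)) - 3)*(-4) = ((2 + 1) - 3)*(-4) = (3 - 3)*(-4) = 0*(-4) = 0)
B(-10, -71)*F = (2*(-71))*0 = -142*0 = 0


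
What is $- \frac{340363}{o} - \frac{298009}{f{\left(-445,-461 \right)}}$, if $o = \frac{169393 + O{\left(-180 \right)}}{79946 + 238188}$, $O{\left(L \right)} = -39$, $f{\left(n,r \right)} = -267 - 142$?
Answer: $- \frac{22118238712196}{34632893} \approx -6.3865 \cdot 10^{5}$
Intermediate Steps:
$f{\left(n,r \right)} = -409$ ($f{\left(n,r \right)} = -267 - 142 = -409$)
$o = \frac{84677}{159067}$ ($o = \frac{169393 - 39}{79946 + 238188} = \frac{169354}{318134} = 169354 \cdot \frac{1}{318134} = \frac{84677}{159067} \approx 0.53234$)
$- \frac{340363}{o} - \frac{298009}{f{\left(-445,-461 \right)}} = - \frac{340363}{\frac{84677}{159067}} - \frac{298009}{-409} = \left(-340363\right) \frac{159067}{84677} - - \frac{298009}{409} = - \frac{54140521321}{84677} + \frac{298009}{409} = - \frac{22118238712196}{34632893}$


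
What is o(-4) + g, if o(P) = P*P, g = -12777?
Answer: -12761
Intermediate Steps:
o(P) = P²
o(-4) + g = (-4)² - 12777 = 16 - 12777 = -12761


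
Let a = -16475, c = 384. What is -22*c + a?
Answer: -24923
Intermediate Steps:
-22*c + a = -22*384 - 16475 = -8448 - 16475 = -24923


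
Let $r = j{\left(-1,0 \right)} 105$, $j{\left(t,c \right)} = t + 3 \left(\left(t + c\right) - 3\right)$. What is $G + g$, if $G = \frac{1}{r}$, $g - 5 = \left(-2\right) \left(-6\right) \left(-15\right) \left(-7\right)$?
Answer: $\frac{1726724}{1365} \approx 1265.0$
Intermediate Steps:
$g = 1265$ ($g = 5 + \left(-2\right) \left(-6\right) \left(-15\right) \left(-7\right) = 5 + 12 \left(-15\right) \left(-7\right) = 5 - -1260 = 5 + 1260 = 1265$)
$j{\left(t,c \right)} = -9 + 3 c + 4 t$ ($j{\left(t,c \right)} = t + 3 \left(\left(c + t\right) - 3\right) = t + 3 \left(-3 + c + t\right) = t + \left(-9 + 3 c + 3 t\right) = -9 + 3 c + 4 t$)
$r = -1365$ ($r = \left(-9 + 3 \cdot 0 + 4 \left(-1\right)\right) 105 = \left(-9 + 0 - 4\right) 105 = \left(-13\right) 105 = -1365$)
$G = - \frac{1}{1365}$ ($G = \frac{1}{-1365} = - \frac{1}{1365} \approx -0.0007326$)
$G + g = - \frac{1}{1365} + 1265 = \frac{1726724}{1365}$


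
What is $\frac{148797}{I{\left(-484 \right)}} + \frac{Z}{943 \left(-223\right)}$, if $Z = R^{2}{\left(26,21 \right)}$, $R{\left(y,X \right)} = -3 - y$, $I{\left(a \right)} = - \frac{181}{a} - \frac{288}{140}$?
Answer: $- \frac{530058931300453}{5995970257} \approx -88403.0$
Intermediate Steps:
$I{\left(a \right)} = - \frac{72}{35} - \frac{181}{a}$ ($I{\left(a \right)} = - \frac{181}{a} - \frac{72}{35} = - \frac{72}{35} - \frac{181}{a}$)
$Z = 841$ ($Z = \left(-3 - 26\right)^{2} = \left(-29\right)^{2} = 841$)
$\frac{148797}{I{\left(-484 \right)}} + \frac{Z}{943 \left(-223\right)} = \frac{148797}{- \frac{72}{35} - \frac{181}{-484}} + \frac{841}{943 \left(-223\right)} = \frac{148797}{- \frac{72}{35} - - \frac{181}{484}} + \frac{841}{-210289} = \frac{148797}{- \frac{72}{35} + \frac{181}{484}} + 841 \left(- \frac{1}{210289}\right) = \frac{148797}{- \frac{28513}{16940}} - \frac{841}{210289} = 148797 \left(- \frac{16940}{28513}\right) - \frac{841}{210289} = - \frac{2520621180}{28513} - \frac{841}{210289} = - \frac{530058931300453}{5995970257}$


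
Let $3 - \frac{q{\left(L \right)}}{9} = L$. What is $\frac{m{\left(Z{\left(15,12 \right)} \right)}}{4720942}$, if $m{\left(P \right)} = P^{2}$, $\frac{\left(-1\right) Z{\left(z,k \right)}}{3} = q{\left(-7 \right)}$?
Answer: $\frac{36450}{2360471} \approx 0.015442$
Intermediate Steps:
$q{\left(L \right)} = 27 - 9 L$
$Z{\left(z,k \right)} = -270$ ($Z{\left(z,k \right)} = - 3 \left(27 - -63\right) = - 3 \left(27 + 63\right) = \left(-3\right) 90 = -270$)
$\frac{m{\left(Z{\left(15,12 \right)} \right)}}{4720942} = \frac{\left(-270\right)^{2}}{4720942} = 72900 \cdot \frac{1}{4720942} = \frac{36450}{2360471}$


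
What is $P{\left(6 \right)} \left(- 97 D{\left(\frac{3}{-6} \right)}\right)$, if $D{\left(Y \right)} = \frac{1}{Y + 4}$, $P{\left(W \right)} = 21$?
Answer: $-582$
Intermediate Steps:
$D{\left(Y \right)} = \frac{1}{4 + Y}$
$P{\left(6 \right)} \left(- 97 D{\left(\frac{3}{-6} \right)}\right) = 21 \left(- \frac{97}{4 + \frac{3}{-6}}\right) = 21 \left(- \frac{97}{4 + 3 \left(- \frac{1}{6}\right)}\right) = 21 \left(- \frac{97}{4 - \frac{1}{2}}\right) = 21 \left(- \frac{97}{\frac{7}{2}}\right) = 21 \left(\left(-97\right) \frac{2}{7}\right) = 21 \left(- \frac{194}{7}\right) = -582$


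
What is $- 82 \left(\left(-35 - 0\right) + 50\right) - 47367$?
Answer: $-48597$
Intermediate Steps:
$- 82 \left(\left(-35 - 0\right) + 50\right) - 47367 = - 82 \left(\left(-35 + 0\right) + 50\right) - 47367 = - 82 \left(-35 + 50\right) - 47367 = \left(-82\right) 15 - 47367 = -1230 - 47367 = -48597$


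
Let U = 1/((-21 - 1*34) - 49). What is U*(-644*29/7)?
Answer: 667/26 ≈ 25.654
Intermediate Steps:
U = -1/104 (U = 1/((-21 - 34) - 49) = 1/(-55 - 49) = 1/(-104) = -1/104 ≈ -0.0096154)
U*(-644*29/7) = -(-161)*4*(29/7)/104 = -(-161)*116/(104*7) = -1/104*(-2668) = 667/26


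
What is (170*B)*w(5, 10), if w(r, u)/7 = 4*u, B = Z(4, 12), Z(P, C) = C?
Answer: 571200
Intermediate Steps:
B = 12
w(r, u) = 28*u (w(r, u) = 7*(4*u) = 28*u)
(170*B)*w(5, 10) = (170*12)*(28*10) = 2040*280 = 571200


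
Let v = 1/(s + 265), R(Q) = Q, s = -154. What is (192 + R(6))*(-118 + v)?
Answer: -864402/37 ≈ -23362.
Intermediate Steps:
v = 1/111 (v = 1/(-154 + 265) = 1/111 ≈ 0.0090090)
(192 + R(6))*(-118 + v) = (192 + 6)*(-118 + 1/111) = 198*(-13097/111) = -864402/37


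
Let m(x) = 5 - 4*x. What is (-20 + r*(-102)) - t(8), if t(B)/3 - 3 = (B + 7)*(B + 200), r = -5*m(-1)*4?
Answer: 8971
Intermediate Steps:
r = -180 (r = -5*(5 - 4*(-1))*4 = -5*(5 + 4)*4 = -5*9*4 = -45*4 = -180)
t(B) = 9 + 3*(7 + B)*(200 + B) (t(B) = 9 + 3*((B + 7)*(B + 200)) = 9 + 3*((7 + B)*(200 + B)) = 9 + 3*(7 + B)*(200 + B))
(-20 + r*(-102)) - t(8) = (-20 - 180*(-102)) - (4209 + 3*8² + 621*8) = (-20 + 18360) - (4209 + 3*64 + 4968) = 18340 - (4209 + 192 + 4968) = 18340 - 1*9369 = 18340 - 9369 = 8971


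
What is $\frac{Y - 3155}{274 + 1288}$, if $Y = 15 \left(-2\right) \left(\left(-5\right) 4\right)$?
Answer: $- \frac{2555}{1562} \approx -1.6357$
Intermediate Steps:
$Y = 600$ ($Y = \left(-30\right) \left(-20\right) = 600$)
$\frac{Y - 3155}{274 + 1288} = \frac{600 - 3155}{274 + 1288} = - \frac{2555}{1562}$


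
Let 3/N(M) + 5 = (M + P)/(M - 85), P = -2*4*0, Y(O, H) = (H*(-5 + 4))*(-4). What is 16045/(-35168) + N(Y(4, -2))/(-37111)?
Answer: -272109007843/596439679136 ≈ -0.45622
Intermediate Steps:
Y(O, H) = 4*H (Y(O, H) = (H*(-1))*(-4) = -H*(-4) = 4*H)
P = 0 (P = -8*0 = 0)
N(M) = 3/(-5 + M/(-85 + M)) (N(M) = 3/(-5 + (M + 0)/(M - 85)) = 3/(-5 + M/(-85 + M)))
16045/(-35168) + N(Y(4, -2))/(-37111) = 16045/(-35168) + (3*(-85 + 4*(-2))/(425 - 16*(-2)))/(-37111) = 16045*(-1/35168) + (3*(-85 - 8)/(425 - 4*(-8)))*(-1/37111) = -16045/35168 + (3*(-93)/(425 + 32))*(-1/37111) = -16045/35168 + (3*(-93)/457)*(-1/37111) = -16045/35168 + (3*(1/457)*(-93))*(-1/37111) = -16045/35168 - 279/457*(-1/37111) = -16045/35168 + 279/16959727 = -272109007843/596439679136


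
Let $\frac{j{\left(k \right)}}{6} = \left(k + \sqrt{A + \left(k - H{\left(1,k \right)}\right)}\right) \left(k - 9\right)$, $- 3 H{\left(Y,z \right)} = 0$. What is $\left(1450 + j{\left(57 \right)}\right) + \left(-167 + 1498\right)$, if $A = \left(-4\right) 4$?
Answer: $19197 + 288 \sqrt{41} \approx 21041.0$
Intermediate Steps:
$H{\left(Y,z \right)} = 0$ ($H{\left(Y,z \right)} = \left(- \frac{1}{3}\right) 0 = 0$)
$A = -16$
$j{\left(k \right)} = 6 \left(-9 + k\right) \left(k + \sqrt{-16 + k}\right)$ ($j{\left(k \right)} = 6 \left(k + \sqrt{-16 + \left(k - 0\right)}\right) \left(k - 9\right) = 6 \left(k + \sqrt{-16 + \left(k + 0\right)}\right) \left(-9 + k\right) = 6 \left(k + \sqrt{-16 + k}\right) \left(-9 + k\right) = 6 \left(-9 + k\right) \left(k + \sqrt{-16 + k}\right)$)
$\left(1450 + j{\left(57 \right)}\right) + \left(-167 + 1498\right) = \left(1450 + \left(\left(-54\right) 57 - 54 \sqrt{-16 + 57} + 6 \cdot 57^{2} + 6 \cdot 57 \sqrt{-16 + 57}\right)\right) + \left(-167 + 1498\right) = \left(1450 + \left(-3078 - 54 \sqrt{41} + 6 \cdot 3249 + 6 \cdot 57 \sqrt{41}\right)\right) + 1331 = \left(1450 + \left(-3078 - 54 \sqrt{41} + 19494 + 342 \sqrt{41}\right)\right) + 1331 = \left(1450 + \left(16416 + 288 \sqrt{41}\right)\right) + 1331 = \left(17866 + 288 \sqrt{41}\right) + 1331 = 19197 + 288 \sqrt{41}$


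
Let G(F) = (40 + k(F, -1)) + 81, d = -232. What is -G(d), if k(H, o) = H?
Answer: 111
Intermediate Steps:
G(F) = 121 + F (G(F) = (40 + F) + 81 = 121 + F)
-G(d) = -(121 - 232) = -1*(-111) = 111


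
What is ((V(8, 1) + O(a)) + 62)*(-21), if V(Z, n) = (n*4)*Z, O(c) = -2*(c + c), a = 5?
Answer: -1554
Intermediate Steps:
O(c) = -4*c
V(Z, n) = 4*Z*n (V(Z, n) = (4*n)*Z = 4*Z*n)
((V(8, 1) + O(a)) + 62)*(-21) = ((4*8*1 - 4*5) + 62)*(-21) = ((32 - 20) + 62)*(-21) = (12 + 62)*(-21) = 74*(-21) = -1554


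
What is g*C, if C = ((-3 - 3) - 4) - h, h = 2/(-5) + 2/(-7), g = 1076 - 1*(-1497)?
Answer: -838798/35 ≈ -23966.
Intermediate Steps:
g = 2573 (g = 1076 + 1497 = 2573)
h = -24/35 (h = 2*(-1/5) + 2*(-1/7) = -2/5 - 2/7 = -24/35 ≈ -0.68571)
C = -326/35 (C = ((-3 - 3) - 4) - 1*(-24/35) = (-6 - 4) + 24/35 = -10 + 24/35 = -326/35 ≈ -9.3143)
g*C = 2573*(-326/35) = -838798/35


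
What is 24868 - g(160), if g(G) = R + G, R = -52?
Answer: 24760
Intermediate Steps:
g(G) = -52 + G
24868 - g(160) = 24868 - (-52 + 160) = 24868 - 1*108 = 24868 - 108 = 24760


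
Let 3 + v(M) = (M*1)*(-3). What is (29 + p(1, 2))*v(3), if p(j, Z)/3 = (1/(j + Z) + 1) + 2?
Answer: -468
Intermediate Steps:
p(j, Z) = 9 + 3/(Z + j) (p(j, Z) = 3*((1/(j + Z) + 1) + 2) = 3*((1/(Z + j) + 1) + 2) = 3*((1 + 1/(Z + j)) + 2) = 3*(3 + 1/(Z + j)) = 9 + 3/(Z + j))
v(M) = -3 - 3*M (v(M) = -3 + (M*1)*(-3) = -3 + M*(-3) = -3 - 3*M)
(29 + p(1, 2))*v(3) = (29 + 3*(1 + 3*2 + 3*1)/(2 + 1))*(-3 - 3*3) = (29 + 3*(1 + 6 + 3)/3)*(-3 - 9) = (29 + 3*(⅓)*10)*(-12) = (29 + 10)*(-12) = 39*(-12) = -468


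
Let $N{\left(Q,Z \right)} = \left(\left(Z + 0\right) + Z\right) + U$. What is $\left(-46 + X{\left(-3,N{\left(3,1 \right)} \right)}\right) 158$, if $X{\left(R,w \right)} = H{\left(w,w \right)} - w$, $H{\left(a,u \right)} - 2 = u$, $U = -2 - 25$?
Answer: $-6952$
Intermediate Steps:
$U = -27$ ($U = -2 - 25 = -27$)
$N{\left(Q,Z \right)} = -27 + 2 Z$ ($N{\left(Q,Z \right)} = \left(\left(Z + 0\right) + Z\right) - 27 = \left(Z + Z\right) - 27 = 2 Z - 27 = -27 + 2 Z$)
$H{\left(a,u \right)} = 2 + u$
$X{\left(R,w \right)} = 2$ ($X{\left(R,w \right)} = \left(2 + w\right) - w = 2$)
$\left(-46 + X{\left(-3,N{\left(3,1 \right)} \right)}\right) 158 = \left(-46 + 2\right) 158 = \left(-44\right) 158 = -6952$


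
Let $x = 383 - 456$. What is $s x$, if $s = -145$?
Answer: $10585$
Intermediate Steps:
$x = -73$
$s x = \left(-145\right) \left(-73\right) = 10585$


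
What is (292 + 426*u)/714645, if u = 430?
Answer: 183472/714645 ≈ 0.25673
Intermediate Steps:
(292 + 426*u)/714645 = (292 + 426*430)/714645 = (292 + 183180)*(1/714645) = 183472*(1/714645) = 183472/714645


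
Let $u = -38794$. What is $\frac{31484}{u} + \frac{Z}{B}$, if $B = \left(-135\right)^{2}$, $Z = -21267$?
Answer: $- \frac{4571333}{2310525} \approx -1.9785$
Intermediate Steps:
$B = 18225$
$\frac{31484}{u} + \frac{Z}{B} = \frac{31484}{-38794} - \frac{21267}{18225} = 31484 \left(- \frac{1}{38794}\right) - \frac{2363}{2025} = - \frac{926}{1141} - \frac{2363}{2025} = - \frac{4571333}{2310525}$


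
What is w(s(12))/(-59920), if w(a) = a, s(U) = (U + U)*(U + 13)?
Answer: -15/1498 ≈ -0.010013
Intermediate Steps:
s(U) = 2*U*(13 + U) (s(U) = (2*U)*(13 + U) = 2*U*(13 + U))
w(s(12))/(-59920) = (2*12*(13 + 12))/(-59920) = (2*12*25)*(-1/59920) = 600*(-1/59920) = -15/1498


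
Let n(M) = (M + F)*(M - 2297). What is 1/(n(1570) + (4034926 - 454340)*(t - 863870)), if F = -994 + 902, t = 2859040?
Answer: 1/7143876695114 ≈ 1.3998e-13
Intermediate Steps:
F = -92
n(M) = (-2297 + M)*(-92 + M) (n(M) = (M - 92)*(M - 2297) = (-92 + M)*(-2297 + M) = (-2297 + M)*(-92 + M))
1/(n(1570) + (4034926 - 454340)*(t - 863870)) = 1/((211324 + 1570² - 2389*1570) + (4034926 - 454340)*(2859040 - 863870)) = 1/((211324 + 2464900 - 3750730) + 3580586*1995170) = 1/(-1074506 + 7143877769620) = 1/7143876695114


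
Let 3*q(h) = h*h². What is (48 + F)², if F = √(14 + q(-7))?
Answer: (144 + I*√903)²/9 ≈ 2203.7 + 961.6*I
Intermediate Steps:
q(h) = h³/3 (q(h) = (h*h²)/3 = h³/3)
F = I*√903/3 (F = √(14 + (⅓)*(-7)³) = √(14 + (⅓)*(-343)) = √(14 - 343/3) = √(-301/3) = I*√903/3 ≈ 10.017*I)
(48 + F)² = (48 + I*√903/3)²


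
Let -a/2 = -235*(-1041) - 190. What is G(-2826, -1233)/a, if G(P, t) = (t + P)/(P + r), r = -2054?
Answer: -4059/2385783200 ≈ -1.7013e-6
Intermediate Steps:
a = -488890 (a = -2*(-235*(-1041) - 190) = -2*(244635 - 190) = -2*244445 = -488890)
G(P, t) = (P + t)/(-2054 + P) (G(P, t) = (t + P)/(P - 2054) = (P + t)/(-2054 + P))
G(-2826, -1233)/a = ((-2826 - 1233)/(-2054 - 2826))/(-488890) = (-4059/(-4880))*(-1/488890) = -1/4880*(-4059)*(-1/488890) = (4059/4880)*(-1/488890) = -4059/2385783200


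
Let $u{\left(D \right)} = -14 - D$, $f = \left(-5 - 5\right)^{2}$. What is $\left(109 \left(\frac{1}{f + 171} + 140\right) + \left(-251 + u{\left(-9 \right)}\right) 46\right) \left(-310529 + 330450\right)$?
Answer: $\frac{18810862433}{271} \approx 6.9413 \cdot 10^{7}$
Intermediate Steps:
$f = 100$ ($f = \left(-10\right)^{2} = 100$)
$\left(109 \left(\frac{1}{f + 171} + 140\right) + \left(-251 + u{\left(-9 \right)}\right) 46\right) \left(-310529 + 330450\right) = \left(109 \left(\frac{1}{100 + 171} + 140\right) + \left(-251 - 5\right) 46\right) \left(-310529 + 330450\right) = \left(109 \left(\frac{1}{271} + 140\right) + \left(-251 + \left(-14 + 9\right)\right) 46\right) 19921 = \left(109 \left(\frac{1}{271} + 140\right) + \left(-251 - 5\right) 46\right) 19921 = \left(109 \cdot \frac{37941}{271} - 11776\right) 19921 = \left(\frac{4135569}{271} - 11776\right) 19921 = \frac{944273}{271} \cdot 19921 = \frac{18810862433}{271}$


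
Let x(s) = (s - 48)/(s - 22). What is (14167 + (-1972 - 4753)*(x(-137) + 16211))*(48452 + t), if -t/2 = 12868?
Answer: -131245541096484/53 ≈ -2.4763e+12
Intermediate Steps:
t = -25736 (t = -2*12868 = -25736)
x(s) = (-48 + s)/(-22 + s)
(14167 + (-1972 - 4753)*(x(-137) + 16211))*(48452 + t) = (14167 + (-1972 - 4753)*((-48 - 137)/(-22 - 137) + 16211))*(48452 - 25736) = (14167 - 6725*(-185/(-159) + 16211))*22716 = (14167 - 6725*(-1/159*(-185) + 16211))*22716 = (14167 - 6725*(185/159 + 16211))*22716 = (14167 - 6725*2577734/159)*22716 = (14167 - 17335261150/159)*22716 = -17333008597/159*22716 = -131245541096484/53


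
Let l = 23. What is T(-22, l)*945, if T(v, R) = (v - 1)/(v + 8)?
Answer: 3105/2 ≈ 1552.5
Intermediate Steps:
T(v, R) = (-1 + v)/(8 + v)
T(-22, l)*945 = ((-1 - 22)/(8 - 22))*945 = (-23/(-14))*945 = -1/14*(-23)*945 = (23/14)*945 = 3105/2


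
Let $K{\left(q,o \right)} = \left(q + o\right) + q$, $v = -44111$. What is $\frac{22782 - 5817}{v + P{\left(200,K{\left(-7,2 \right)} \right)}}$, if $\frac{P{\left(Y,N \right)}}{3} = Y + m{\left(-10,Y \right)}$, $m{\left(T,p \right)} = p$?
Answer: $- \frac{16965}{42911} \approx -0.39535$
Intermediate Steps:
$K{\left(q,o \right)} = o + 2 q$ ($K{\left(q,o \right)} = \left(o + q\right) + q = o + 2 q$)
$P{\left(Y,N \right)} = 6 Y$ ($P{\left(Y,N \right)} = 3 \left(Y + Y\right) = 3 \cdot 2 Y = 6 Y$)
$\frac{22782 - 5817}{v + P{\left(200,K{\left(-7,2 \right)} \right)}} = \frac{22782 - 5817}{-44111 + 6 \cdot 200} = \frac{16965}{-44111 + 1200} = \frac{16965}{-42911} = 16965 \left(- \frac{1}{42911}\right) = - \frac{16965}{42911}$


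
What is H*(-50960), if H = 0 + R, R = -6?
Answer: 305760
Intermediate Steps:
H = -6 (H = 0 - 6 = -6)
H*(-50960) = -6*(-50960) = 305760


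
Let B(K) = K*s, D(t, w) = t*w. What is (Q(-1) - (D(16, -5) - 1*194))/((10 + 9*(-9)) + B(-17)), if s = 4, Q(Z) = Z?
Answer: -273/139 ≈ -1.9640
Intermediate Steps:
B(K) = 4*K (B(K) = K*4 = 4*K)
(Q(-1) - (D(16, -5) - 1*194))/((10 + 9*(-9)) + B(-17)) = (-1 - (16*(-5) - 1*194))/((10 + 9*(-9)) + 4*(-17)) = (-1 - (-80 - 194))/((10 - 81) - 68) = (-1 - 1*(-274))/(-71 - 68) = (-1 + 274)/(-139) = 273*(-1/139) = -273/139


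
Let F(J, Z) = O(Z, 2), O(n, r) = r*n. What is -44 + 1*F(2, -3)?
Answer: -50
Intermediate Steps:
O(n, r) = n*r
F(J, Z) = 2*Z (F(J, Z) = Z*2 = 2*Z)
-44 + 1*F(2, -3) = -44 + 1*(2*(-3)) = -44 + 1*(-6) = -44 - 6 = -50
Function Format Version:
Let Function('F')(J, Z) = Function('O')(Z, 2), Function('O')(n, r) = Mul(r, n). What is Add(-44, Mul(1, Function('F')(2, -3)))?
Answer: -50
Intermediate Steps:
Function('O')(n, r) = Mul(n, r)
Function('F')(J, Z) = Mul(2, Z) (Function('F')(J, Z) = Mul(Z, 2) = Mul(2, Z))
Add(-44, Mul(1, Function('F')(2, -3))) = Add(-44, Mul(1, Mul(2, -3))) = Add(-44, Mul(1, -6)) = Add(-44, -6) = -50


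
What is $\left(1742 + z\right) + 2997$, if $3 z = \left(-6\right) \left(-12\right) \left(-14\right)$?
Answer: $4403$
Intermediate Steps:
$z = -336$ ($z = \frac{\left(-6\right) \left(-12\right) \left(-14\right)}{3} = \frac{72 \left(-14\right)}{3} = \frac{1}{3} \left(-1008\right) = -336$)
$\left(1742 + z\right) + 2997 = \left(1742 - 336\right) + 2997 = 1406 + 2997 = 4403$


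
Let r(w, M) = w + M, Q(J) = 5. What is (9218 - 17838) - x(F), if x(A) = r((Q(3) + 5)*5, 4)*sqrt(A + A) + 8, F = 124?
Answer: -8628 - 108*sqrt(62) ≈ -9478.4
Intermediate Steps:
r(w, M) = M + w
x(A) = 8 + 54*sqrt(2)*sqrt(A) (x(A) = (4 + (5 + 5)*5)*sqrt(A + A) + 8 = (4 + 10*5)*sqrt(2*A) + 8 = (4 + 50)*(sqrt(2)*sqrt(A)) + 8 = 54*(sqrt(2)*sqrt(A)) + 8 = 54*sqrt(2)*sqrt(A) + 8 = 8 + 54*sqrt(2)*sqrt(A))
(9218 - 17838) - x(F) = (9218 - 17838) - (8 + 54*sqrt(2)*sqrt(124)) = -8620 - (8 + 54*sqrt(2)*(2*sqrt(31))) = -8620 - (8 + 108*sqrt(62)) = -8620 + (-8 - 108*sqrt(62)) = -8628 - 108*sqrt(62)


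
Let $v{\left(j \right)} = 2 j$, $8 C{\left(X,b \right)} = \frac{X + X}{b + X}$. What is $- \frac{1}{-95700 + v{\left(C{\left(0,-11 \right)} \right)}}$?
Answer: $\frac{1}{95700} \approx 1.0449 \cdot 10^{-5}$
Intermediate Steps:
$C{\left(X,b \right)} = \frac{X}{4 \left(X + b\right)}$ ($C{\left(X,b \right)} = \frac{\left(X + X\right) \frac{1}{b + X}}{8} = \frac{2 X \frac{1}{X + b}}{8} = \frac{X}{4 \left(X + b\right)}$)
$- \frac{1}{-95700 + v{\left(C{\left(0,-11 \right)} \right)}} = - \frac{1}{-95700 + 2 \cdot \frac{1}{4} \cdot 0 \frac{1}{0 - 11}} = - \frac{1}{-95700 + 2 \cdot \frac{1}{4} \cdot 0 \frac{1}{-11}} = - \frac{1}{-95700 + 2 \cdot \frac{1}{4} \cdot 0 \left(- \frac{1}{11}\right)} = - \frac{1}{-95700 + 2 \cdot 0} = - \frac{1}{-95700 + 0} = - \frac{1}{-95700} = \left(-1\right) \left(- \frac{1}{95700}\right) = \frac{1}{95700}$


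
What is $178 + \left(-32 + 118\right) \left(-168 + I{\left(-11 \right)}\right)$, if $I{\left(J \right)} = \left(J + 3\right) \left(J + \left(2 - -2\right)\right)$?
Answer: $-9454$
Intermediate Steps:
$I{\left(J \right)} = \left(3 + J\right) \left(4 + J\right)$ ($I{\left(J \right)} = \left(3 + J\right) \left(J + \left(2 + 2\right)\right) = \left(3 + J\right) \left(J + 4\right) = \left(3 + J\right) \left(4 + J\right)$)
$178 + \left(-32 + 118\right) \left(-168 + I{\left(-11 \right)}\right) = 178 + \left(-32 + 118\right) \left(-168 + \left(12 + \left(-11\right)^{2} + 7 \left(-11\right)\right)\right) = 178 + 86 \left(-168 + \left(12 + 121 - 77\right)\right) = 178 + 86 \left(-168 + 56\right) = 178 + 86 \left(-112\right) = 178 - 9632 = -9454$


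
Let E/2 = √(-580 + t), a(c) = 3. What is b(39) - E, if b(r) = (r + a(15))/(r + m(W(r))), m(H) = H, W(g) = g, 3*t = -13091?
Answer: 7/13 - 2*I*√44493/3 ≈ 0.53846 - 140.62*I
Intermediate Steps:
t = -13091/3 (t = (⅓)*(-13091) = -13091/3 ≈ -4363.7)
b(r) = (3 + r)/(2*r) (b(r) = (r + 3)/(r + r) = (3 + r)/((2*r)) = (3 + r)*(1/(2*r)) = (3 + r)/(2*r))
E = 2*I*√44493/3 (E = 2*√(-580 - 13091/3) = 2*√(-14831/3) = 2*(I*√44493/3) = 2*I*√44493/3 ≈ 140.62*I)
b(39) - E = (½)*(3 + 39)/39 - 2*I*√44493/3 = (½)*(1/39)*42 - 2*I*√44493/3 = 7/13 - 2*I*√44493/3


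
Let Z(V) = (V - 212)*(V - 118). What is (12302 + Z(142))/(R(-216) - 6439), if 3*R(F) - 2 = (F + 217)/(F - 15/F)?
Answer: -495420702/300290377 ≈ -1.6498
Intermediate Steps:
R(F) = ⅔ + (217 + F)/(3*(F - 15/F)) (R(F) = ⅔ + ((F + 217)/(F - 15/F))/3 = ⅔ + ((217 + F)/(F - 15/F))/3 = ⅔ + (217 + F)/(3*(F - 15/F)))
Z(V) = (-212 + V)*(-118 + V)
(12302 + Z(142))/(R(-216) - 6439) = (12302 + (25016 + 142² - 330*142))/((-10 + (-216)² + (217/3)*(-216))/(-15 + (-216)²) - 6439) = (12302 + (25016 + 20164 - 46860))/((-10 + 46656 - 15624)/(-15 + 46656) - 6439) = (12302 - 1680)/(31022/46641 - 6439) = 10622/((1/46641)*31022 - 6439) = 10622/(31022/46641 - 6439) = 10622/(-300290377/46641) = 10622*(-46641/300290377) = -495420702/300290377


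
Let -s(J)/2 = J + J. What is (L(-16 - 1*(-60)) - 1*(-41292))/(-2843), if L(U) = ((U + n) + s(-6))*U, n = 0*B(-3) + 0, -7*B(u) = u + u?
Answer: -44284/2843 ≈ -15.577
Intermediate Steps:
s(J) = -4*J (s(J) = -2*(J + J) = -4*J)
B(u) = -2*u/7 (B(u) = -(u + u)/7 = -2*u/7)
n = 0 (n = 0*(-2/7*(-3)) + 0 = 0*(6/7) + 0 = 0 + 0 = 0)
L(U) = U*(24 + U) (L(U) = ((U + 0) - 4*(-6))*U = (U + 24)*U = (24 + U)*U = U*(24 + U))
(L(-16 - 1*(-60)) - 1*(-41292))/(-2843) = ((-16 - 1*(-60))*(24 + (-16 - 1*(-60))) - 1*(-41292))/(-2843) = ((-16 + 60)*(24 + (-16 + 60)) + 41292)*(-1/2843) = (44*(24 + 44) + 41292)*(-1/2843) = (44*68 + 41292)*(-1/2843) = (2992 + 41292)*(-1/2843) = 44284*(-1/2843) = -44284/2843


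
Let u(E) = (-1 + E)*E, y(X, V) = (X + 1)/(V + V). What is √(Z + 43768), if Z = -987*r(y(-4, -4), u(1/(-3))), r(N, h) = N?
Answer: √694366/4 ≈ 208.32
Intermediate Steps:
y(X, V) = (1 + X)/(2*V) (y(X, V) = (1 + X)/((2*V)) = (1 + X)*(1/(2*V)) = (1 + X)/(2*V))
u(E) = E*(-1 + E)
Z = -2961/8 (Z = -987*(1 - 4)/(2*(-4)) = -987*(-1)*(-3)/(2*4) = -987*3/8 = -2961/8 ≈ -370.13)
√(Z + 43768) = √(-2961/8 + 43768) = √(347183/8) = √694366/4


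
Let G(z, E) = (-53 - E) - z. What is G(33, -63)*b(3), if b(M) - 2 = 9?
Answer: -253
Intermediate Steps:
G(z, E) = -53 - E - z
b(M) = 11 (b(M) = 2 + 9 = 11)
G(33, -63)*b(3) = (-53 - 1*(-63) - 1*33)*11 = (-53 + 63 - 33)*11 = -23*11 = -253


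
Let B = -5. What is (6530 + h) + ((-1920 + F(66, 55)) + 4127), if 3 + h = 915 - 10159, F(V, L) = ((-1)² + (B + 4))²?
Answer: -510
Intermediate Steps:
F(V, L) = 0 (F(V, L) = ((-1)² + (-5 + 4))² = (1 - 1)² = 0² = 0)
h = -9247 (h = -3 + (915 - 10159) = -3 - 9244 = -9247)
(6530 + h) + ((-1920 + F(66, 55)) + 4127) = (6530 - 9247) + ((-1920 + 0) + 4127) = -2717 + (-1920 + 4127) = -2717 + 2207 = -510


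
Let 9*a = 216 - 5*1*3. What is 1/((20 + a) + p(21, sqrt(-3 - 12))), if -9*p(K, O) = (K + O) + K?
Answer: 1017/38312 + 3*I*sqrt(15)/38312 ≈ 0.026545 + 0.00030327*I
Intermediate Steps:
p(K, O) = -2*K/9 - O/9 (p(K, O) = -((K + O) + K)/9 = -(O + 2*K)/9 = -2*K/9 - O/9)
a = 67/3 (a = (216 - 5*1*3)/9 = (216 - 5*3)/9 = (216 - 1*15)/9 = (216 - 15)/9 = (1/9)*201 = 67/3 ≈ 22.333)
1/((20 + a) + p(21, sqrt(-3 - 12))) = 1/((20 + 67/3) + (-2/9*21 - sqrt(-3 - 12)/9)) = 1/(127/3 + (-14/3 - I*sqrt(15)/9)) = 1/(113/3 - I*sqrt(15)/9)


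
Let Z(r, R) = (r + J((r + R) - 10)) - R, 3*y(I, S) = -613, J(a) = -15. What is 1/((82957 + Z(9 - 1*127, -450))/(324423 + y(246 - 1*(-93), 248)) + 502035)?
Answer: 486328/244153802391 ≈ 1.9919e-6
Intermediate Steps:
y(I, S) = -613/3 (y(I, S) = (1/3)*(-613) = -613/3)
Z(r, R) = -15 + r - R (Z(r, R) = (r - 15) - R = (-15 + r) - R = -15 + r - R)
1/((82957 + Z(9 - 1*127, -450))/(324423 + y(246 - 1*(-93), 248)) + 502035) = 1/((82957 + (-15 + (9 - 1*127) - 1*(-450)))/(324423 - 613/3) + 502035) = 1/((82957 + (-15 + (9 - 127) + 450))/(972656/3) + 502035) = 1/((82957 + (-15 - 118 + 450))*(3/972656) + 502035) = 1/((82957 + 317)*(3/972656) + 502035) = 1/(83274*(3/972656) + 502035) = 1/(124911/486328 + 502035) = 1/(244153802391/486328) = 486328/244153802391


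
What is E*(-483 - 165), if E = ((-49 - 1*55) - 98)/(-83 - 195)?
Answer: -65448/139 ≈ -470.85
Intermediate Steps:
E = 101/139 (E = ((-49 - 55) - 98)/(-278) = (-104 - 98)*(-1/278) = -202*(-1/278) = 101/139 ≈ 0.72662)
E*(-483 - 165) = 101*(-483 - 165)/139 = (101/139)*(-648) = -65448/139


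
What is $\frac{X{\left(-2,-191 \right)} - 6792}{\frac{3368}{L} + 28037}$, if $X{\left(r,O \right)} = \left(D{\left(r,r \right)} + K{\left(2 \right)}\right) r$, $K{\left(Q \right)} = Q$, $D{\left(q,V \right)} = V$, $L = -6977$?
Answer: $- \frac{47387784}{195610781} \approx -0.24226$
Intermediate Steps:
$X{\left(r,O \right)} = r \left(2 + r\right)$ ($X{\left(r,O \right)} = \left(r + 2\right) r = \left(2 + r\right) r = r \left(2 + r\right)$)
$\frac{X{\left(-2,-191 \right)} - 6792}{\frac{3368}{L} + 28037} = \frac{- 2 \left(2 - 2\right) - 6792}{\frac{3368}{-6977} + 28037} = \frac{\left(-2\right) 0 - 6792}{3368 \left(- \frac{1}{6977}\right) + 28037} = \frac{0 - 6792}{- \frac{3368}{6977} + 28037} = - \frac{6792}{\frac{195610781}{6977}} = \left(-6792\right) \frac{6977}{195610781} = - \frac{47387784}{195610781}$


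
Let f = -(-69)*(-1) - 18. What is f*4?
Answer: -348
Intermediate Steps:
f = -87 (f = -23*3 - 18 = -69 - 18 = -87)
f*4 = -87*4 = -348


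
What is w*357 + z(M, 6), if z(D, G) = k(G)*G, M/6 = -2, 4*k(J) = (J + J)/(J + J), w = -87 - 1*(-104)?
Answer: 12141/2 ≈ 6070.5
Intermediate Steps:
w = 17 (w = -87 + 104 = 17)
k(J) = ¼ (k(J) = ((J + J)/(J + J))/4 = ((2*J)/((2*J)))/4 = ((2*J)*(1/(2*J)))/4 = (¼)*1 = ¼)
M = -12 (M = 6*(-2) = -12)
z(D, G) = G/4
w*357 + z(M, 6) = 17*357 + (¼)*6 = 6069 + 3/2 = 12141/2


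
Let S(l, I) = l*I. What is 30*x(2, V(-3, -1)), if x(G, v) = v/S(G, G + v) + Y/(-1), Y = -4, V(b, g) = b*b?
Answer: 1455/11 ≈ 132.27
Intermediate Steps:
V(b, g) = b²
S(l, I) = I*l
x(G, v) = 4 + v/(G*(G + v)) (x(G, v) = v/(((G + v)*G)) - 4/(-1) = v/((G*(G + v))) - 4*(-1) = v*(1/(G*(G + v))) + 4 = v/(G*(G + v)) + 4 = 4 + v/(G*(G + v)))
30*x(2, V(-3, -1)) = 30*(4 + (-3)²/(2*(2 + (-3)²))) = 30*(4 + 9*(½)/(2 + 9)) = 30*(4 + 9*(½)/11) = 30*(4 + 9*(½)*(1/11)) = 30*(4 + 9/22) = 30*(97/22) = 1455/11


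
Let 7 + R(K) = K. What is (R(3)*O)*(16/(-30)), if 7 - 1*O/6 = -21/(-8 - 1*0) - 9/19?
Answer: 5896/95 ≈ 62.063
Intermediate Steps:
R(K) = -7 + K
O = 2211/76 (O = 42 - 6*(-21/(-8 - 1*0) - 9/19) = 42 - 6*(-21/(-8 + 0) - 9*1/19) = 42 - 6*(-21/(-8) - 9/19) = 42 - 6*(-21*(-⅛) - 9/19) = 42 - 6*(21/8 - 9/19) = 42 - 6*327/152 = 42 - 981/76 = 2211/76 ≈ 29.092)
(R(3)*O)*(16/(-30)) = ((-7 + 3)*(2211/76))*(16/(-30)) = (-4*2211/76)*(16*(-1/30)) = -2211/19*(-8/15) = 5896/95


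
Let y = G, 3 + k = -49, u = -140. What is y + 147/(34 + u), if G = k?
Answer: -5659/106 ≈ -53.387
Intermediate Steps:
k = -52 (k = -3 - 49 = -52)
G = -52
y = -52
y + 147/(34 + u) = -52 + 147/(34 - 140) = -52 + 147/(-106) = -52 + 147*(-1/106) = -52 - 147/106 = -5659/106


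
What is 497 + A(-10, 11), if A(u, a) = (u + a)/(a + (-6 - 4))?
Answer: 498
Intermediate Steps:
A(u, a) = (a + u)/(-10 + a) (A(u, a) = (a + u)/(a - 10) = (a + u)/(-10 + a))
497 + A(-10, 11) = 497 + (11 - 10)/(-10 + 11) = 497 + 1/1 = 497 + 1*1 = 497 + 1 = 498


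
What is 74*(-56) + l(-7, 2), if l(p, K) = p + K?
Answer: -4149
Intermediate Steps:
l(p, K) = K + p
74*(-56) + l(-7, 2) = 74*(-56) + (2 - 7) = -4144 - 5 = -4149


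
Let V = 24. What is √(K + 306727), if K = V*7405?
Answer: √484447 ≈ 696.02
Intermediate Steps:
K = 177720 (K = 24*7405 = 177720)
√(K + 306727) = √(177720 + 306727) = √484447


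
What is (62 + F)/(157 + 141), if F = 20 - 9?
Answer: 73/298 ≈ 0.24497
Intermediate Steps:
F = 11
(62 + F)/(157 + 141) = (62 + 11)/(157 + 141) = 73/298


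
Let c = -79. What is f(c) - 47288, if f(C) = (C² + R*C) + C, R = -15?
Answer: -39941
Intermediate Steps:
f(C) = C² - 14*C (f(C) = (C² - 15*C) + C = C² - 14*C)
f(c) - 47288 = -79*(-14 - 79) - 47288 = -79*(-93) - 47288 = 7347 - 47288 = -39941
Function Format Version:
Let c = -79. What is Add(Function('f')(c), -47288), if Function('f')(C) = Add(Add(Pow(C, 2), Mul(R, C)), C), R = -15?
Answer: -39941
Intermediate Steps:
Function('f')(C) = Add(Pow(C, 2), Mul(-14, C)) (Function('f')(C) = Add(Add(Pow(C, 2), Mul(-15, C)), C) = Add(Pow(C, 2), Mul(-14, C)))
Add(Function('f')(c), -47288) = Add(Mul(-79, Add(-14, -79)), -47288) = Add(Mul(-79, -93), -47288) = Add(7347, -47288) = -39941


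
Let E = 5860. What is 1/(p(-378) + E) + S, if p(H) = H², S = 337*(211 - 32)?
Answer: 8972684313/148744 ≈ 60323.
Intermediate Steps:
S = 60323 (S = 337*179 = 60323)
1/(p(-378) + E) + S = 1/((-378)² + 5860) + 60323 = 1/(142884 + 5860) + 60323 = 1/148744 + 60323 = 8972684313/148744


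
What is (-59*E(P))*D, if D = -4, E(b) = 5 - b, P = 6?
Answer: -236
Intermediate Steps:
(-59*E(P))*D = -59*(5 - 1*6)*(-4) = -59*(5 - 6)*(-4) = -59*(-1)*(-4) = 59*(-4) = -236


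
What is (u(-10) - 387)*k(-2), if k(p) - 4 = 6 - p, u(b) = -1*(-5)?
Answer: -4584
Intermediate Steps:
u(b) = 5
k(p) = 10 - p (k(p) = 4 + (6 - p) = 10 - p)
(u(-10) - 387)*k(-2) = (5 - 387)*(10 - 1*(-2)) = -382*(10 + 2) = -382*12 = -4584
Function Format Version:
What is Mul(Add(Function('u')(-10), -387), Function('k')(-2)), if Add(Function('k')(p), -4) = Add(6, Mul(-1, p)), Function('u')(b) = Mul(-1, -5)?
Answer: -4584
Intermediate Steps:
Function('u')(b) = 5
Function('k')(p) = Add(10, Mul(-1, p)) (Function('k')(p) = Add(4, Add(6, Mul(-1, p))) = Add(10, Mul(-1, p)))
Mul(Add(Function('u')(-10), -387), Function('k')(-2)) = Mul(Add(5, -387), Add(10, Mul(-1, -2))) = Mul(-382, Add(10, 2)) = Mul(-382, 12) = -4584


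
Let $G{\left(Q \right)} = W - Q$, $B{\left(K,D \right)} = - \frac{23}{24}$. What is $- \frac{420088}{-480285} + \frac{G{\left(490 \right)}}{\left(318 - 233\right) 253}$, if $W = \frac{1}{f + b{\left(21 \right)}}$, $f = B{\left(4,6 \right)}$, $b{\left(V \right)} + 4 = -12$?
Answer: $\frac{716208031738}{840742254495} \approx 0.85188$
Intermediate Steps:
$b{\left(V \right)} = -16$ ($b{\left(V \right)} = -4 - 12 = -16$)
$B{\left(K,D \right)} = - \frac{23}{24}$ ($B{\left(K,D \right)} = \left(-23\right) \frac{1}{24} = - \frac{23}{24}$)
$f = - \frac{23}{24} \approx -0.95833$
$W = - \frac{24}{407}$ ($W = \frac{1}{- \frac{23}{24} - 16} = \frac{1}{- \frac{407}{24}} = - \frac{24}{407} \approx -0.058968$)
$G{\left(Q \right)} = - \frac{24}{407} - Q$
$- \frac{420088}{-480285} + \frac{G{\left(490 \right)}}{\left(318 - 233\right) 253} = - \frac{420088}{-480285} + \frac{- \frac{24}{407} - 490}{\left(318 - 233\right) 253} = \left(-420088\right) \left(- \frac{1}{480285}\right) + \frac{- \frac{24}{407} - 490}{85 \cdot 253} = \frac{420088}{480285} - \frac{199454}{407 \cdot 21505} = \frac{420088}{480285} - \frac{199454}{8752535} = \frac{716208031738}{840742254495}$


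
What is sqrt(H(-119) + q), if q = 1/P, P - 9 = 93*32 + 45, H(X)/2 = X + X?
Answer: I*sqrt(4370105370)/3030 ≈ 21.817*I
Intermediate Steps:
H(X) = 4*X (H(X) = 2*(X + X) = 2*(2*X) = 4*X)
P = 3030 (P = 9 + (93*32 + 45) = 9 + (2976 + 45) = 9 + 3021 = 3030)
q = 1/3030 ≈ 0.00033003
sqrt(H(-119) + q) = sqrt(4*(-119) + 1/3030) = sqrt(-476 + 1/3030) = sqrt(-1442279/3030) = I*sqrt(4370105370)/3030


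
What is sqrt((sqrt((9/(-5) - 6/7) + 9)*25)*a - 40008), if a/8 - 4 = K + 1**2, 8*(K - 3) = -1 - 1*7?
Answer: 2*sqrt(-10002 + 10*sqrt(7770)) ≈ 191.0*I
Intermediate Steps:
K = 2 (K = 3 + (-1 - 1*7)/8 = 3 + (-1 - 7)/8 = 3 + (1/8)*(-8) = 3 - 1 = 2)
a = 56 (a = 32 + 8*(2 + 1**2) = 32 + 8*(2 + 1) = 32 + 8*3 = 32 + 24 = 56)
sqrt((sqrt((9/(-5) - 6/7) + 9)*25)*a - 40008) = sqrt((sqrt((9/(-5) - 6/7) + 9)*25)*56 - 40008) = sqrt((sqrt((9*(-1/5) - 6*1/7) + 9)*25)*56 - 40008) = sqrt((sqrt((-9/5 - 6/7) + 9)*25)*56 - 40008) = sqrt((sqrt(-93/35 + 9)*25)*56 - 40008) = sqrt((sqrt(222/35)*25)*56 - 40008) = sqrt(((sqrt(7770)/35)*25)*56 - 40008) = sqrt((5*sqrt(7770)/7)*56 - 40008) = sqrt(40*sqrt(7770) - 40008) = sqrt(-40008 + 40*sqrt(7770))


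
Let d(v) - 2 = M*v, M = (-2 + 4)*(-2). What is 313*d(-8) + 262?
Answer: 10904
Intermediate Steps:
M = -4 (M = 2*(-2) = -4)
d(v) = 2 - 4*v
313*d(-8) + 262 = 313*(2 - 4*(-8)) + 262 = 313*(2 + 32) + 262 = 313*34 + 262 = 10642 + 262 = 10904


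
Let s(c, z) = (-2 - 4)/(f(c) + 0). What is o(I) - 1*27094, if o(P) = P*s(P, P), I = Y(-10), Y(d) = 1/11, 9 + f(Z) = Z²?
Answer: -14739103/544 ≈ -27094.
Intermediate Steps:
f(Z) = -9 + Z²
s(c, z) = -6/(-9 + c²) (s(c, z) = (-2 - 4)/((-9 + c²) + 0) = -6/(-9 + c²))
Y(d) = 1/11
I = 1/11 ≈ 0.090909
o(P) = -6*P/(-9 + P²) (o(P) = P*(-6/(-9 + P²)) = -6*P/(-9 + P²))
o(I) - 1*27094 = -6*1/11/(-9 + (1/11)²) - 1*27094 = -6*1/11/(-9 + 1/121) - 27094 = -6*1/11/(-1088/121) - 27094 = -6*1/11*(-121/1088) - 27094 = 33/544 - 27094 = -14739103/544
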